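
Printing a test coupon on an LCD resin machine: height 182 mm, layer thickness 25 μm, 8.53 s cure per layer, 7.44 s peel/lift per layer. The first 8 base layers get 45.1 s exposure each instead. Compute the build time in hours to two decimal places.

32.38 hours

Layers = ⌈182/0.025⌉ = 7280.
Burn-in layers = 8 × (45.1 + 7.44), so 420.32 s.
Normal layers: 7272 × (8.53 + 7.44) → 116133.84 s.
Sum: 420.32 + 116133.84 = 116554.16 s → 32.38 hours.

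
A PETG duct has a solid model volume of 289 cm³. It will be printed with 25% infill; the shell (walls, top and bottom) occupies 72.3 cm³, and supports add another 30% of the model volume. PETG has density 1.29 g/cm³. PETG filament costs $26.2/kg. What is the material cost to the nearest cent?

$7.20

Volume inside the shell: 289 − 72.3 → 216.7 cm³.
Deposited infill = 0.25 × 216.7, so 54.175 cm³.
Support = 0.30 × 289 = 86.7 cm³.
Deposited volume = 72.3 + 54.175 + 86.7 = 213.175 cm³.
Mass = 213.175 × 1.29 = 274.99575 g.
Cost = 274.99575 g / 1000 × $26.2/kg = $7.20.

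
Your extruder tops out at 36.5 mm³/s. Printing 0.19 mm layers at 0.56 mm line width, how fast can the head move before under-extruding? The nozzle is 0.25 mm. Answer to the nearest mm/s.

Extrusion cross-section = 0.19 × 0.56, so 0.1064 mm².
v_max = Q/A = 36.5/0.1064 = 343.05 mm/s → 343 mm/s.

343 mm/s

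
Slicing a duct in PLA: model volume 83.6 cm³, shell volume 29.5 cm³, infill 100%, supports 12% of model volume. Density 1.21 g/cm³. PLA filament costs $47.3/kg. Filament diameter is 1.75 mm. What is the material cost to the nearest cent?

$5.36

Volume inside the shell = 83.6 − 29.5, so 54.1 cm³.
Infill deposited = 1.00 × 54.1 = 54.1 cm³.
Support: 0.12 × 83.6 → 10.032 cm³.
Deposited volume = 29.5 + 54.1 + 10.032 = 93.632 cm³.
Mass = 93.632 × 1.21, so 113.29472 g.
Cost = 113.29472 g / 1000 × $47.3/kg = $5.36.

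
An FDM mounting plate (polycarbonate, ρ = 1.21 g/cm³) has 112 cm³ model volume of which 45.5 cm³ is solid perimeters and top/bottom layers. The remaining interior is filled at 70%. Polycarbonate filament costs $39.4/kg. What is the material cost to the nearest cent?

$4.39

Volume inside the shell: 112 − 45.5 → 66.5 cm³.
Deposited infill: 0.70 × 66.5 → 46.55 cm³.
Deposited volume = 45.5 + 46.55, so 92.05 cm³.
Mass = 92.05 × 1.21, so 111.3805 g.
Cost = 111.3805 g / 1000 × $39.4/kg = $4.39.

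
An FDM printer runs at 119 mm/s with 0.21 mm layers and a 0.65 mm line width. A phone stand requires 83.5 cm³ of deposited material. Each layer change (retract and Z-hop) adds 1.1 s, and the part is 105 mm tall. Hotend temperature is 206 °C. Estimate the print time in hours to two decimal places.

1.58 hours

Bead cross-section = 0.21 × 0.65, so 0.1365 mm².
Toolpath length = 83.5 cm³ / 0.1365 mm² = 83500 / 0.1365 = 611721.6 mm.
Time extruding = 611721.6 / 119 = 5140.5 s.
Layer count = ceil(105 / 0.21) = 500.
Layer-change overhead = 500 × 1.1 = 550 s.
Altogether 5140.5 + 550 = 5690.5 s, i.e. 1.58 hours.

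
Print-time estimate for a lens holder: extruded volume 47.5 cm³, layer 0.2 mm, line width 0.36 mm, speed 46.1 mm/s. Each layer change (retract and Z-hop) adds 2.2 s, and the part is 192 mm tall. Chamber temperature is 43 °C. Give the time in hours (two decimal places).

4.56 hours

Extrusion cross-section = 0.2 × 0.36 = 0.072 mm².
Toolpath length = 47.5 cm³ / 0.072 mm² = 47500 / 0.072 = 659722.2 mm.
Extrusion time = 659722.2 / 46.1 = 14310.7 s.
Number of layers: 192 / 0.2 → 960 (rounded up).
Z-hop total = 960 × 2.2 = 2112 s.
Total = 14310.7 + 2112 = 16422.7 s = 4.56 hours.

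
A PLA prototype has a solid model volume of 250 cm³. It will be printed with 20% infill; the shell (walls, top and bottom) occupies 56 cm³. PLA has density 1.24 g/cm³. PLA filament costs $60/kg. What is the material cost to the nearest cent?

$7.05

Infill region = 250 − 56 = 194 cm³.
Deposited infill = 0.20 × 194 = 38.8 cm³.
Total printed volume: 56 + 38.8 → 94.8 cm³.
Mass: 94.8 × 1.24 → 117.552 g.
At $60/kg: 117.552/1000 × 60 = $7.05.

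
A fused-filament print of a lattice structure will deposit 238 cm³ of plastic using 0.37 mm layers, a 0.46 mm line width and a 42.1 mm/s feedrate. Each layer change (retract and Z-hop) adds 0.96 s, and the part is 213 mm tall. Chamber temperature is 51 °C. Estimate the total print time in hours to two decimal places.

9.38 hours

Bead cross-section: 0.37 × 0.46 → 0.1702 mm².
Toolpath length = 238 cm³ / 0.1702 mm² = 238000 / 0.1702 = 1398354.9 mm.
Time extruding: 1398354.9 / 42.1 → 33215.1 s.
Number of layers: 213 / 0.37 → 576 (rounded up).
Z-hop total = 576 × 0.96, so 552.96 s.
Altogether 33215.1 + 552.96 = 33768.06 s, i.e. 9.38 hours.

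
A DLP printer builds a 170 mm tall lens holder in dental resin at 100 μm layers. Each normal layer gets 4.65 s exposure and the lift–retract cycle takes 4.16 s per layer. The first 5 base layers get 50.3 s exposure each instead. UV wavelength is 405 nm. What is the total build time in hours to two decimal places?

4.22 hours

Number of layers: 170 / 0.1 → 1700 (rounded up).
Base layers = 5 × (50.3 + 4.16) = 272.3 s.
Normal layers: 1695 × (4.65 + 4.16) → 14932.95 s.
Sum: 272.3 + 14932.95 = 15205.25 s → 4.22 hours.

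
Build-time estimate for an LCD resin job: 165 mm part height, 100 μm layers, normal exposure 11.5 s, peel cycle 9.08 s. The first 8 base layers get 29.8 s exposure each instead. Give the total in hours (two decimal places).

Layers = ⌈165/0.1⌉ = 1650.
Bottom layers = 8 × (29.8 + 9.08) = 311.04 s.
Regular layers = 1642 × (11.5 + 9.08), so 33792.36 s.
Total = 311.04 + 33792.36 = 34103.4 s = 9.47 hours.

9.47 hours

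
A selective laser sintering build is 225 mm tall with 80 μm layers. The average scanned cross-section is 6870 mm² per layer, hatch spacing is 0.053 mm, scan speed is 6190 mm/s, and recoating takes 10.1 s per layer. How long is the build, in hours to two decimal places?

Number of layers: 225 / 0.08 → 2813 (rounded up).
Hatch length per layer = 6870 / 0.053, so 129622.6 mm.
Scan time per layer = 129622.6 / 6190, so 20.9406 s.
Per-layer time: 20.9406 + 10.1 → 31.0406 s.
2813 layers × 31.0406 s/layer = 87317.2078 s, i.e. 24.25 hours.

24.25 hours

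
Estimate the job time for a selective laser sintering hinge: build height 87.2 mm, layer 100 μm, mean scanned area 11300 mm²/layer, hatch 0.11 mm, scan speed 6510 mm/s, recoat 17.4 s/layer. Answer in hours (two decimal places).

8.04 hours

Layer count = ceil(87.2 / 0.1) = 872.
Per-layer scan distance = 11300 / 0.11, so 102727.3 mm.
Laser time per layer = 102727.3 / 6510 = 15.7799 s.
Time per layer = 15.7799 + 17.4 = 33.1799 s.
Total: 872 × 33.1799 s = 28932.8728 s → 8.04 hours.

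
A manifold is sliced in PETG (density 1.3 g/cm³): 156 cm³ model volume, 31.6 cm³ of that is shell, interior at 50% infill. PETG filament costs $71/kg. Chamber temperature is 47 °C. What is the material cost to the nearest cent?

$8.66

Interior volume = 156 − 31.6, so 124.4 cm³.
Infill volume: 0.50 × 124.4 → 62.2 cm³.
Total printed volume: 31.6 + 62.2 → 93.8 cm³.
Mass = 93.8 × 1.3 = 121.94 g.
Cost = 121.94 g / 1000 × $71/kg = $8.66.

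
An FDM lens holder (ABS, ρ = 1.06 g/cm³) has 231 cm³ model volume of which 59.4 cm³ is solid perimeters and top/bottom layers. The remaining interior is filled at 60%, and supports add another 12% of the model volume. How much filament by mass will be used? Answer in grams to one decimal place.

201.5 g

Infill region: 231 − 59.4 → 171.6 cm³.
Infill volume = 0.60 × 171.6, so 102.96 cm³.
Support: 0.12 × 231 → 27.72 cm³.
Deposited volume: 59.4 + 102.96 + 27.72 → 190.08 cm³.
Mass = 190.08 × 1.06, so 201.4848 g.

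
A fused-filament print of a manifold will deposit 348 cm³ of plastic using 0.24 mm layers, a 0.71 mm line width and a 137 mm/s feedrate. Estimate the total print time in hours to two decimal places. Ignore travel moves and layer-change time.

Line area: 0.24 × 0.71 → 0.1704 mm².
Total extruded path = 348000/0.1704 = 2042253.5 mm.
Time extruding = 2042253.5 / 137 = 14907 s.
14907 s = 4.14 hours.

4.14 hours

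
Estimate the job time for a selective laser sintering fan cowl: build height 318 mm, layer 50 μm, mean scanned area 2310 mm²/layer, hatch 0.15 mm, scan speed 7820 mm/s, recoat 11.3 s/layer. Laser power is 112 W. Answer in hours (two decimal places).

23.44 hours

Layers = ⌈318/0.05⌉ = 6360.
Scan path per layer = 2310 / 0.15 = 15400 mm.
Laser time per layer: 15400 / 7820 → 1.9693 s.
Per-layer time = 1.9693 + 11.3 = 13.2693 s.
Total: 6360 × 13.2693 s = 84392.748 s → 23.44 hours.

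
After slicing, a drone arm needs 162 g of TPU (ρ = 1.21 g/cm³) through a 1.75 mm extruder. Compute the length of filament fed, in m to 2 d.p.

Extruded volume: 162/1.21 = 133.8843 cm³ (133884.3 mm³).
Cross-section of 1.75 mm filament: π·(1.75/2)² = 2.4053 mm².
Length = 133884.3 / 2.4053 = 55662.2 mm = 55.66 m.

55.66 m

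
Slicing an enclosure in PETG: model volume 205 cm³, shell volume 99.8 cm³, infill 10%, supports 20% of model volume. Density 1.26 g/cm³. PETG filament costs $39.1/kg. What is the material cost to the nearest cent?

$7.45

Volume inside the shell: 205 − 99.8 → 105.2 cm³.
Infill deposited = 0.10 × 105.2 = 10.52 cm³.
Support = 0.20 × 205 = 41 cm³.
Total extruded: 99.8 + 10.52 + 41 → 151.32 cm³.
Mass: 151.32 × 1.26 → 190.6632 g.
Cost = 190.6632 g / 1000 × $39.1/kg = $7.45.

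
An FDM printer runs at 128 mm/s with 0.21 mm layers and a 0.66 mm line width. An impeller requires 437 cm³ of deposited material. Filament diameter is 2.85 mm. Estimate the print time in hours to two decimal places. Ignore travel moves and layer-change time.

6.84 hours

Bead cross-section = 0.21 × 0.66 = 0.1386 mm².
Total extruded path = 437000/0.1386 = 3152958.2 mm.
Print-move time = 3152958.2 / 128 = 24632.5 s.
Converting: 24632.5 s = 6.84 hours.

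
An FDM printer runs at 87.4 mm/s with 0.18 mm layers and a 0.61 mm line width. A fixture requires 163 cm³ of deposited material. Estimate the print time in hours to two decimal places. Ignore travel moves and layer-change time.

Line area = 0.18 × 0.61 = 0.1098 mm².
Path length: 163000 mm³ / 0.1098 mm² → 1484517.3 mm.
Time extruding = 1484517.3 / 87.4, so 16985.3 s.
In the requested units: 16985.3 s = 4.72 hours.

4.72 hours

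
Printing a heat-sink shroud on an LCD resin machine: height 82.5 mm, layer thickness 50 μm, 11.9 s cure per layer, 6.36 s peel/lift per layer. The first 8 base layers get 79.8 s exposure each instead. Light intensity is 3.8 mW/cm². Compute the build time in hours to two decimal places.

8.52 hours

Layer count = ceil(82.5 / 0.05) = 1650.
Base layers = 8 × (79.8 + 6.36) = 689.28 s.
Normal layers = 1642 × (11.9 + 6.36), so 29982.92 s.
Total = 689.28 + 29982.92 = 30672.2 s = 8.52 hours.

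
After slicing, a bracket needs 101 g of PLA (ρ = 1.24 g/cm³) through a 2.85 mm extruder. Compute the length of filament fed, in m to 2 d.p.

Volume = 101 g / 1.24 g·cm⁻³ = 81.4516 cm³ = 81451.6 mm³.
Cross-section of 2.85 mm filament: π·(2.85/2)² = 6.3794 mm².
L = V/A = 81451.6/6.3794 = 12767.91 mm → 12.77 m.

12.77 m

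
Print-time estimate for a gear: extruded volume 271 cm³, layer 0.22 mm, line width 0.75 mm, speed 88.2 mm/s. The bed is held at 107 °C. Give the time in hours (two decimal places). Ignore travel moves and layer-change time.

Bead cross-section: 0.22 × 0.75 → 0.165 mm².
Path length: 271000 mm³ / 0.165 mm² → 1642424.2 mm.
Time extruding = 1642424.2 / 88.2, so 18621.6 s.
18621.6 s = 5.17 hours.

5.17 hours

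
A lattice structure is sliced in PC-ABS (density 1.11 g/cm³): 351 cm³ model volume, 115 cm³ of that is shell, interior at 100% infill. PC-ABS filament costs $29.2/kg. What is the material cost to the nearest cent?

$11.38

Infill region = 351 − 115, so 236 cm³.
Infill volume = 1.00 × 236 = 236 cm³.
Deposited volume = 115 + 236 = 351 cm³.
Mass = 351 × 1.11, so 389.61 g.
Cost = 389.61 g / 1000 × $29.2/kg = $11.38.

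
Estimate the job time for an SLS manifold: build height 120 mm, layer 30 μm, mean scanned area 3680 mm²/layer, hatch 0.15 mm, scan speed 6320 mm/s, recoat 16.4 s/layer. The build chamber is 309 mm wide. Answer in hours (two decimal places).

Number of layers: 120 / 0.03 → 4000 (rounded up).
Scan path per layer = 3680 / 0.15 = 24533.3 mm.
Per-layer scan time = 24533.3 / 6320, so 3.8819 s.
Per-layer time = 3.8819 + 16.4, so 20.2819 s.
4000 layers × 20.2819 s/layer = 81127.6 s, i.e. 22.54 hours.

22.54 hours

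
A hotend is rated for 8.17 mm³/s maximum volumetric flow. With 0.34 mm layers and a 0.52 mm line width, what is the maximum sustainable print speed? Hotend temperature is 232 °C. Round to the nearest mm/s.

46 mm/s

A = 0.34 × 0.52 = 0.1768 mm².
Max speed = 8.17 / 0.1768 = 46.21 ≈ 46 mm/s.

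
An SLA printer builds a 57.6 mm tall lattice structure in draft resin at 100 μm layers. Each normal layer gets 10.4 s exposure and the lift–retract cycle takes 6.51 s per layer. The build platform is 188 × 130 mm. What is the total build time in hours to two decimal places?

Layers = ⌈57.6/0.1⌉ = 576.
Cycle time = 10.4 + 6.51 = 16.91 s.
Total = 576 × 16.91 = 9740.16 s = 2.71 hours.

2.71 hours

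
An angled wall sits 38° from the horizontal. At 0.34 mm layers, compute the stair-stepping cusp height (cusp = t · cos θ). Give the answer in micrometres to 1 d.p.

267.9 μm

h_c = t·cos θ = 0.34 × 0.7880 = 0.26792 mm (267.9 μm).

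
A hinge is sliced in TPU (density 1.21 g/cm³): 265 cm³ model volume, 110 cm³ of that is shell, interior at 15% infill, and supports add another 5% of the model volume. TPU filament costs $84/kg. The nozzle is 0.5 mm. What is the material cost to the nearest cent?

Volume inside the shell = 265 − 110, so 155 cm³.
Infill deposited = 0.15 × 155 = 23.25 cm³.
Support = 0.05 × 265, so 13.25 cm³.
Deposited volume = 110 + 23.25 + 13.25 = 146.5 cm³.
Mass: 146.5 × 1.21 → 177.265 g.
At $84/kg: 177.265/1000 × 84 = $14.89.

$14.89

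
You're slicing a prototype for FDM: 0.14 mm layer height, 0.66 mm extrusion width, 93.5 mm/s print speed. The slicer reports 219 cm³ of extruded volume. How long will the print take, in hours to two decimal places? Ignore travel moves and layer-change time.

Line area = 0.14 × 0.66, so 0.0924 mm².
Path length: 219000 mm³ / 0.0924 mm² → 2370129.9 mm.
Extrusion time = 2370129.9 / 93.5, so 25349 s.
That's 25349 s → 7.04 hours.

7.04 hours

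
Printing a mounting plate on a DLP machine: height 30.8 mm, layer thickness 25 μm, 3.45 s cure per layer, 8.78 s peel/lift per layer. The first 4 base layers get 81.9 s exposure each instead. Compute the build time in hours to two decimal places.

Layers = ⌈30.8/0.025⌉ = 1232.
Burn-in layers: 4 × (81.9 + 8.78) → 362.72 s.
Regular layers = 1228 × (3.45 + 8.78), so 15018.44 s.
Sum: 362.72 + 15018.44 = 15381.16 s → 4.27 hours.

4.27 hours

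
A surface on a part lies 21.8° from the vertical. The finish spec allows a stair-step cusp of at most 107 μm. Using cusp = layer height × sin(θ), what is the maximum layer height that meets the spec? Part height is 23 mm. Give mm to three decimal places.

0.288 mm

sin(21.8°) = 0.3714; t_max = 0.107/0.3714 = 0.288 mm.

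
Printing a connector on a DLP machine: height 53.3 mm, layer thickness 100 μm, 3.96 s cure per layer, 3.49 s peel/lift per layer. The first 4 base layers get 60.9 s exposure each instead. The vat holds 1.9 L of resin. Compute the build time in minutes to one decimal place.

Layers = ⌈53.3/0.1⌉ = 533.
Base layers = 4 × (60.9 + 3.49), so 257.56 s.
Normal layers: 529 × (3.96 + 3.49) → 3941.05 s.
Sum: 257.56 + 3941.05 = 4198.61 s → 70.0 minutes.

70.0 minutes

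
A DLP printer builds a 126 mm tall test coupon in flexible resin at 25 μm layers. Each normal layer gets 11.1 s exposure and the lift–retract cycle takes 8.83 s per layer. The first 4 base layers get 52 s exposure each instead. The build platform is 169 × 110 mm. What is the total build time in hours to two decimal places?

Layer count = ceil(126 / 0.025) = 5040.
Burn-in layers = 4 × (52 + 8.83), so 243.32 s.
Remaining layers = 5036 × (11.1 + 8.83), so 100367.48 s.
Total = 243.32 + 100367.48 = 100610.8 s = 27.95 hours.

27.95 hours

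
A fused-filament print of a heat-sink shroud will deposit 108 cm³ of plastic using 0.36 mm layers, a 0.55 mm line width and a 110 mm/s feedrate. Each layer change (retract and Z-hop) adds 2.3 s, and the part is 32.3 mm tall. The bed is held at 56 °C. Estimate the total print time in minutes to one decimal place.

Bead cross-section: 0.36 × 0.55 → 0.198 mm².
Path length: 108000 mm³ / 0.198 mm² → 545454.5 mm.
Extrusion time = 545454.5 / 110 = 4958.7 s.
Layer count = ceil(32.3 / 0.36) = 90.
Z-hop total: 90 × 2.3 → 207 s.
Altogether 4958.7 + 207 = 5165.7 s, i.e. 86.1 minutes.

86.1 minutes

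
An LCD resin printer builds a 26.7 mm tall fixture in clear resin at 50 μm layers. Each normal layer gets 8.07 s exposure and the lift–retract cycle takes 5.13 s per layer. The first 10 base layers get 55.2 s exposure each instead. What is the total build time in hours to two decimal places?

2.09 hours

Number of layers: 26.7 / 0.05 → 534 (rounded up).
Burn-in layers = 10 × (55.2 + 5.13) = 603.3 s.
Regular layers = 524 × (8.07 + 5.13), so 6916.8 s.
Sum: 603.3 + 6916.8 = 7520.1 s → 2.09 hours.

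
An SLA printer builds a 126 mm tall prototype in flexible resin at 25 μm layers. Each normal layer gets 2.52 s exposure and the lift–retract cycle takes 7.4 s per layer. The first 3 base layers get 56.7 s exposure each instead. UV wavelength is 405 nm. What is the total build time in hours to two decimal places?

13.93 hours

Layer count = ceil(126 / 0.025) = 5040.
Burn-in layers = 3 × (56.7 + 7.4), so 192.3 s.
Regular layers = 5037 × (2.52 + 7.4) = 49967.04 s.
Sum: 192.3 + 49967.04 = 50159.34 s → 13.93 hours.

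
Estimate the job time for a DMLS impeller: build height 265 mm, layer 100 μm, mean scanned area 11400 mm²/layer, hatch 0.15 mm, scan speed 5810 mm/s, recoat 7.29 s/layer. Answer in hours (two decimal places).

15.00 hours

Layer count = ceil(265 / 0.1) = 2650.
Per-layer scan distance: 11400 / 0.15 → 76000 mm.
Laser time per layer: 76000 / 5810 → 13.0809 s.
Per-layer time = 13.0809 + 7.29 = 20.3709 s.
Total: 2650 × 20.3709 s = 53982.885 s → 15.00 hours.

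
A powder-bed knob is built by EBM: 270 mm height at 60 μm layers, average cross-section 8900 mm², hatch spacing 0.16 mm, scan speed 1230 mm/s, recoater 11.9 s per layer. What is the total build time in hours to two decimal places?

Number of layers: 270 / 0.06 → 4500 (rounded up).
Per-layer scan distance = 8900 / 0.16, so 55625 mm.
Beam time per layer: 55625 / 1230 → 45.2236 s.
Time per layer = 45.2236 + 11.9 = 57.1236 s.
Total: 4500 × 57.1236 s = 257056.2 s → 71.40 hours.

71.40 hours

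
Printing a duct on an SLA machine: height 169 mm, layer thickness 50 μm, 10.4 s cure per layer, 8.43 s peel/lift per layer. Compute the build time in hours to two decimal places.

17.68 hours

Layers = ⌈169/0.05⌉ = 3380.
Cycle time = 10.4 + 8.43 = 18.83 s.
Build time: 3380 × 18.83 s = 63645.4 s, i.e. 17.68 hours.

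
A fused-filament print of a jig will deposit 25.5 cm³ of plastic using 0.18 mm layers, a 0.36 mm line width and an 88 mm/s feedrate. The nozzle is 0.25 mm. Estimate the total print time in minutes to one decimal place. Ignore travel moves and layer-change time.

74.5 minutes

Extrusion cross-section: 0.18 × 0.36 → 0.0648 mm².
Toolpath length = 25.5 cm³ / 0.0648 mm² = 25500 / 0.0648 = 393518.5 mm.
Extrusion time = 393518.5 / 88 = 4471.8 s.
That's 4471.8 s → 74.5 minutes.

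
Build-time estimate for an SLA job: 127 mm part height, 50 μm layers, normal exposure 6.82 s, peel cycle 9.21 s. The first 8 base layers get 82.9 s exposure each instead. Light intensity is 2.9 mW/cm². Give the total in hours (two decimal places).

Layers = ⌈127/0.05⌉ = 2540.
Bottom layers = 8 × (82.9 + 9.21), so 736.88 s.
Remaining layers = 2532 × (6.82 + 9.21) = 40587.96 s.
Sum: 736.88 + 40587.96 = 41324.84 s → 11.48 hours.

11.48 hours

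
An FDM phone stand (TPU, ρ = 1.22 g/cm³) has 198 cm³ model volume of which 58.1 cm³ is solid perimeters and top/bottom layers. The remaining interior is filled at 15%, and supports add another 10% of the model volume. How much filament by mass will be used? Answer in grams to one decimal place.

Interior volume = 198 − 58.1 = 139.9 cm³.
Infill volume = 0.15 × 139.9, so 20.985 cm³.
Support = 0.10 × 198, so 19.8 cm³.
Total printed volume: 58.1 + 20.985 + 19.8 → 98.885 cm³.
Mass = 98.885 × 1.22 = 120.6397 g.

120.6 g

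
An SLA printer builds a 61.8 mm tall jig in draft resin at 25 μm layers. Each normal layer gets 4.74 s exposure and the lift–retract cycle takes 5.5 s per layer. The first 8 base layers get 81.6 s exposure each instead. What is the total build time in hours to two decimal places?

7.20 hours

Layer count = ceil(61.8 / 0.025) = 2472.
Base layers = 8 × (81.6 + 5.5), so 696.8 s.
Remaining layers = 2464 × (4.74 + 5.5), so 25231.36 s.
Total = 696.8 + 25231.36 = 25928.16 s = 7.20 hours.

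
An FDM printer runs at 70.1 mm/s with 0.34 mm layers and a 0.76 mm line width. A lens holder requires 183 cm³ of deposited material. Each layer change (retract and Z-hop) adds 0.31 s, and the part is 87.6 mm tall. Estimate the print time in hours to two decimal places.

2.83 hours

Extrusion cross-section: 0.34 × 0.76 → 0.2584 mm².
Total extruded path = 183000/0.2584 = 708204.3 mm.
Time extruding: 708204.3 / 70.1 → 10102.8 s.
Layers = ⌈87.6/0.34⌉ = 258.
Z-hop total = 258 × 0.31, so 79.98 s.
Total = 10102.8 + 79.98 = 10182.78 s = 2.83 hours.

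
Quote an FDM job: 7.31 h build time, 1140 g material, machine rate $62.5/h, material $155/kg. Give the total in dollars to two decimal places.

Machine cost = 62.5 × 7.31, so $456.875.
Material cost = 155 × 1140/1000 = $176.70.
Total = 456.875 + 176.70 = 633.575 ≈ $633.58.

$633.58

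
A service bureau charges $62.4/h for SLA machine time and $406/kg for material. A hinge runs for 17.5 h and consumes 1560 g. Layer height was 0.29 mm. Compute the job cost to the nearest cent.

$1725.36

Time charge: 62.4 × 17.5 → $1092.00.
Material cost = 406 × 1560/1000, so $633.36.
Total = 1092.00 + 633.36 = $1725.36.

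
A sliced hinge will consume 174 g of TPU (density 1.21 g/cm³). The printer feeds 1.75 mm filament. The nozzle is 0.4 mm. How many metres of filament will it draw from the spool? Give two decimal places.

Extruded volume: 174/1.21 = 143.8017 cm³ (143801.7 mm³).
A = π r² = π × 0.875² = 2.4053 mm².
Length = 143801.7 / 2.4053 = 59785.35 mm = 59.79 m.

59.79 m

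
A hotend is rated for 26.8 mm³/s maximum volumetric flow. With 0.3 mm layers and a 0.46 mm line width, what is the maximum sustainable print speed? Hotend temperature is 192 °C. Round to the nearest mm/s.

Bead cross-section = 0.3 × 0.46, so 0.138 mm².
Max speed = 26.8 / 0.138 = 194.20 ≈ 194 mm/s.

194 mm/s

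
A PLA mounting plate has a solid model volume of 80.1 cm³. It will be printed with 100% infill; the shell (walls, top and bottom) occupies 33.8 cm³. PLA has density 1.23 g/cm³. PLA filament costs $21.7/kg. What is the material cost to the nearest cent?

Interior volume: 80.1 − 33.8 → 46.3 cm³.
Infill deposited = 1.00 × 46.3, so 46.3 cm³.
Total extruded = 33.8 + 46.3 = 80.1 cm³.
Mass = 80.1 × 1.23 = 98.523 g.
Cost = 98.523 g / 1000 × $21.7/kg = $2.14.

$2.14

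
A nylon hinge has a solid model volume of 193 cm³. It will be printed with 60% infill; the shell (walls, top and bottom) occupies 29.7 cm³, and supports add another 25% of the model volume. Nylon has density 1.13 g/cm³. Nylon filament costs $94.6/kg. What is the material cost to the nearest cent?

$18.81

Interior volume = 193 − 29.7, so 163.3 cm³.
Infill deposited = 0.60 × 163.3, so 97.98 cm³.
Support = 0.25 × 193, so 48.25 cm³.
Total extruded: 29.7 + 97.98 + 48.25 → 175.93 cm³.
Mass: 175.93 × 1.13 → 198.8009 g.
Cost = 198.8009 g / 1000 × $94.6/kg = $18.81.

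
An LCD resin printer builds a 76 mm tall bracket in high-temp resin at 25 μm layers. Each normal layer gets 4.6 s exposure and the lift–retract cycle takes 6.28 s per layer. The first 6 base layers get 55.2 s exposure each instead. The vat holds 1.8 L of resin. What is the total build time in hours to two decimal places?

9.27 hours

Layer count = ceil(76 / 0.025) = 3040.
Bottom layers: 6 × (55.2 + 6.28) → 368.88 s.
Normal layers = 3034 × (4.6 + 6.28), so 33009.92 s.
Sum: 368.88 + 33009.92 = 33378.8 s → 9.27 hours.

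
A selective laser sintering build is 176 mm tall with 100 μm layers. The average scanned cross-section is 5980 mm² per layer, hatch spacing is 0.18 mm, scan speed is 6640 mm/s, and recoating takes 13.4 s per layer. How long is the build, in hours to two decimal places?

9.00 hours

Layer count = ceil(176 / 0.1) = 1760.
Per-layer scan distance = 5980 / 0.18 = 33222.2 mm.
Laser time per layer: 33222.2 / 6640 → 5.0033 s.
Per-layer time: 5.0033 + 13.4 → 18.4033 s.
1760 layers × 18.4033 s/layer = 32389.808 s, i.e. 9.00 hours.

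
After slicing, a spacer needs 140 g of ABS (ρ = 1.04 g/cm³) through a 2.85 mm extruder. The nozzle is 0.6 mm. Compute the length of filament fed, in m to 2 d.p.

Volume = 140 g / 1.04 g·cm⁻³ = 134.6154 cm³ = 134615.4 mm³.
Cross-section of 2.85 mm filament: π·(2.85/2)² = 6.3794 mm².
Length = 134615.4 / 6.3794 = 21101.58 mm = 21.10 m.

21.10 m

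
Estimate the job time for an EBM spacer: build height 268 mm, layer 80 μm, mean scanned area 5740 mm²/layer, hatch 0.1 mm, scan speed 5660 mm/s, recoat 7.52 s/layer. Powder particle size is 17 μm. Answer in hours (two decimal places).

16.43 hours

Layer count = ceil(268 / 0.08) = 3350.
Per-layer scan distance = 5740 / 0.1 = 57400 mm.
Scan time per layer: 57400 / 5660 → 10.1413 s.
Time per layer: 10.1413 + 7.52 → 17.6613 s.
Total: 3350 × 17.6613 s = 59165.355 s → 16.43 hours.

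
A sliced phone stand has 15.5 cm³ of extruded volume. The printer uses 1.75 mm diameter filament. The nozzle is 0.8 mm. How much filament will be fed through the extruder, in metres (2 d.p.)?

Cross-section of 1.75 mm filament: π·(1.75/2)² = 2.4053 mm².
Length = 15.5 cm³ / 2.4053 mm² = 15500 / 2.4053 = 6444.1 mm = 6.44 m.

6.44 m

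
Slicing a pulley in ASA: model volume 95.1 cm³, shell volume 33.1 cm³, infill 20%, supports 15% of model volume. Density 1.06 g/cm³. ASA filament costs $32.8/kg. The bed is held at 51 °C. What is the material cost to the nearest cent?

Volume inside the shell = 95.1 − 33.1 = 62 cm³.
Infill deposited = 0.20 × 62 = 12.4 cm³.
Support: 0.15 × 95.1 → 14.265 cm³.
Total printed volume = 33.1 + 12.4 + 14.265, so 59.765 cm³.
Mass = 59.765 × 1.06 = 63.3509 g.
Cost = 63.3509 g / 1000 × $32.8/kg = $2.08.

$2.08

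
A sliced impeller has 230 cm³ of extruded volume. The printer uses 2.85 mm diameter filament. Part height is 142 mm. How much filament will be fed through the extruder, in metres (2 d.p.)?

Cross-section of 2.85 mm filament: π·(2.85/2)² = 6.3794 mm².
Length = 230 cm³ / 6.3794 mm² = 230000 / 6.3794 = 36053.55 mm = 36.05 m.

36.05 m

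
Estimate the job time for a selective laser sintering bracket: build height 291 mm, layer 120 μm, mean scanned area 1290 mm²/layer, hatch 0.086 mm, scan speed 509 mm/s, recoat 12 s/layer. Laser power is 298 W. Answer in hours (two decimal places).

Layer count = ceil(291 / 0.12) = 2425.
Hatch length per layer = 1290 / 0.086 = 15000 mm.
Per-layer scan time = 15000 / 509, so 29.4695 s.
Layer cycle = 29.4695 + 12, so 41.4695 s.
Build time = 2425 × 41.4695 = 100563.5375 s = 27.93 hours.

27.93 hours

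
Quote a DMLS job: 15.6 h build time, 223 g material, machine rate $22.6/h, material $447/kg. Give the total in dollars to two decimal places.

$452.24

Machine-time cost = 22.6 × 15.6, so $352.56.
Material charge = 447 × 223/1000, so $99.681.
Job cost: 352.56 + 99.681 = 452.241 ≈ $452.24.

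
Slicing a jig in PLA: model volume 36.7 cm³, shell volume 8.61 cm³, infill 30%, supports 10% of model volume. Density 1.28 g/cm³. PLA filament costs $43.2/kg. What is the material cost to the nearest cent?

Infill region = 36.7 − 8.61 = 28.09 cm³.
Deposited infill = 0.30 × 28.09, so 8.427 cm³.
Support = 0.10 × 36.7 = 3.67 cm³.
Total printed volume = 8.61 + 8.427 + 3.67 = 20.707 cm³.
Mass = 20.707 × 1.28 = 26.50496 g.
At $43.2/kg: 26.50496/1000 × 43.2 = $1.15.

$1.15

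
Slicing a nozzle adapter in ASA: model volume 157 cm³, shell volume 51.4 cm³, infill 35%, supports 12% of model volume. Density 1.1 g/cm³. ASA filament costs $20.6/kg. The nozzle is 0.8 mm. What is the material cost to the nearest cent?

$2.43

Volume inside the shell = 157 − 51.4, so 105.6 cm³.
Infill deposited: 0.35 × 105.6 → 36.96 cm³.
Support = 0.12 × 157, so 18.84 cm³.
Deposited volume: 51.4 + 36.96 + 18.84 → 107.2 cm³.
Mass = 107.2 × 1.1, so 117.92 g.
Cost = 117.92 g / 1000 × $20.6/kg = $2.43.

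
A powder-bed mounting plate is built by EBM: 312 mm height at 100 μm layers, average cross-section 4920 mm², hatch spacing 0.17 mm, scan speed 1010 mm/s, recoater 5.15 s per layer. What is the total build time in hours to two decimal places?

29.30 hours

Number of layers: 312 / 0.1 → 3120 (rounded up).
Scan path per layer = 4920 / 0.17, so 28941.2 mm.
Per-layer scan time = 28941.2 / 1010 = 28.6547 s.
Layer cycle = 28.6547 + 5.15 = 33.8047 s.
3120 layers × 33.8047 s/layer = 105470.664 s, i.e. 29.30 hours.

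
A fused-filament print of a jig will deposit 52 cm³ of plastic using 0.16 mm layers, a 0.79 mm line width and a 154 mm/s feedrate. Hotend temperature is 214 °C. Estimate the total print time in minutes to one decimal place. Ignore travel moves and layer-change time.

44.5 minutes

Line area: 0.16 × 0.79 → 0.1264 mm².
Toolpath length = 52 cm³ / 0.1264 mm² = 52000 / 0.1264 = 411392.4 mm.
Extrusion time: 411392.4 / 154 → 2671.4 s.
Converting: 2671.4 s = 44.5 minutes.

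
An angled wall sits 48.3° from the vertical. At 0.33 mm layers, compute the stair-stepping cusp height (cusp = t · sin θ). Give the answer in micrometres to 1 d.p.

Cusp = layer height × sin(48.3°) = 0.33 × 0.7466 = 0.246378 mm = 246.4 μm.

246.4 μm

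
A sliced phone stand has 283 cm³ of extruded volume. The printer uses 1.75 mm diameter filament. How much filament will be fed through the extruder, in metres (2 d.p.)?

A = π r² = π × 0.875² = 2.4053 mm².
L = 283000 mm³ / 2.4053 mm² = 117656.84 mm, i.e. 117.66 m.

117.66 m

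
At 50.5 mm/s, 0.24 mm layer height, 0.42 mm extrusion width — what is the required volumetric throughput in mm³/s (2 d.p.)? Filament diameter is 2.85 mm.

A = 0.24 × 0.42 = 0.1008 mm².
Q = v·A = 50.5 × 0.1008 = 5.09 mm³/s.

5.09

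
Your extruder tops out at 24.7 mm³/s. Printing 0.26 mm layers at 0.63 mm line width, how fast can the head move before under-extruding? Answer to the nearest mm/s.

Extrusion cross-section = 0.26 × 0.63 = 0.1638 mm².
Max speed = 24.7 / 0.1638 = 150.79 ≈ 151 mm/s.

151 mm/s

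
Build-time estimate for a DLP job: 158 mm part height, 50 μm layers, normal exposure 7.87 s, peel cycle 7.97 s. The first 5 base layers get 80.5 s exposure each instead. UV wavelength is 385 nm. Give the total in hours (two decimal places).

14.00 hours

Number of layers: 158 / 0.05 → 3160 (rounded up).
Burn-in layers = 5 × (80.5 + 7.97), so 442.35 s.
Regular layers = 3155 × (7.87 + 7.97), so 49975.2 s.
Sum: 442.35 + 49975.2 = 50417.55 s → 14.00 hours.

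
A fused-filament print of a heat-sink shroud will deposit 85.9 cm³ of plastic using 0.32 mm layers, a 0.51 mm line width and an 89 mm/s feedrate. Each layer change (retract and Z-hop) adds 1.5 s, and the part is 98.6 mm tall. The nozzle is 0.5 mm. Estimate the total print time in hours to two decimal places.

Extrusion cross-section: 0.32 × 0.51 → 0.1632 mm².
Toolpath length = 85.9 cm³ / 0.1632 mm² = 85900 / 0.1632 = 526348 mm.
Extrusion time = 526348 / 89, so 5914 s.
Layer count = ceil(98.6 / 0.32) = 309.
Z-hop total: 309 × 1.5 → 463.5 s.
Altogether 5914 + 463.5 = 6377.5 s, i.e. 1.77 hours.

1.77 hours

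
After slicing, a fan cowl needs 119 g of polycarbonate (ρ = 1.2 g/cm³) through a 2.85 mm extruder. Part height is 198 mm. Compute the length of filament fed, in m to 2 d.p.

15.54 m

Volume = 119 g / 1.2 g·cm⁻³ = 99.1667 cm³ = 99166.7 mm³.
Cross-section of 2.85 mm filament: π·(2.85/2)² = 6.3794 mm².
L = V/A = 99166.7/6.3794 = 15544.83 mm → 15.54 m.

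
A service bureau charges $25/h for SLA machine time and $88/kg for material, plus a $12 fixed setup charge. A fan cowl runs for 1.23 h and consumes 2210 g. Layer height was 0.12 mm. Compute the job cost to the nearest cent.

$237.23

Time charge = 25 × 1.23 = $30.75.
Material cost = 88 × 2210/1000, so $194.48.
Total = 30.75 + 194.48 + 12 = $237.23.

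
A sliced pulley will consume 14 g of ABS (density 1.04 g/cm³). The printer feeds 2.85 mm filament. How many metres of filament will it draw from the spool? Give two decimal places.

Volume = 14 g / 1.04 g·cm⁻³ = 13.4615 cm³ = 13461.5 mm³.
A = π r² = π × 1.425² = 6.3794 mm².
Length = 13461.5 / 6.3794 = 2110.15 mm = 2.11 m.

2.11 m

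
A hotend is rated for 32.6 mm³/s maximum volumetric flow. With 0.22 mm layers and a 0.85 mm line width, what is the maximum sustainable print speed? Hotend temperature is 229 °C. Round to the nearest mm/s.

Extrusion cross-section = 0.22 × 0.85 = 0.187 mm².
Max speed = 32.6 / 0.187 = 174.33 ≈ 174 mm/s.

174 mm/s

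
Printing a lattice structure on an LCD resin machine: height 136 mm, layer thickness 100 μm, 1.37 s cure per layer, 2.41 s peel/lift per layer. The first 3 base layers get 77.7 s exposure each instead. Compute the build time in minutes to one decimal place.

Number of layers: 136 / 0.1 → 1360 (rounded up).
Bottom layers = 3 × (77.7 + 2.41), so 240.33 s.
Normal layers = 1357 × (1.37 + 2.41) = 5129.46 s.
Total = 240.33 + 5129.46 = 5369.79 s = 89.5 minutes.

89.5 minutes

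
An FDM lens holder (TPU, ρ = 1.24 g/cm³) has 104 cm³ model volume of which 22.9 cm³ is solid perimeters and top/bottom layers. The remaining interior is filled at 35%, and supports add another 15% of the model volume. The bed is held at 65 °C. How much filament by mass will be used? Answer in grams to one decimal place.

82.9 g

Volume inside the shell: 104 − 22.9 → 81.1 cm³.
Infill volume = 0.35 × 81.1 = 28.385 cm³.
Support = 0.15 × 104, so 15.6 cm³.
Deposited volume = 22.9 + 28.385 + 15.6 = 66.885 cm³.
Mass = 66.885 × 1.24, so 82.9374 g.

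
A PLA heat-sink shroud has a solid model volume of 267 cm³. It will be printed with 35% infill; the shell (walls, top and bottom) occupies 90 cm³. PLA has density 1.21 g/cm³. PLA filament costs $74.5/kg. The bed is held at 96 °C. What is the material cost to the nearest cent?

Interior volume: 267 − 90 → 177 cm³.
Deposited infill = 0.35 × 177 = 61.95 cm³.
Deposited volume = 90 + 61.95, so 151.95 cm³.
Mass = 151.95 × 1.21 = 183.8595 g.
At $74.5/kg: 183.8595/1000 × 74.5 = $13.70.

$13.70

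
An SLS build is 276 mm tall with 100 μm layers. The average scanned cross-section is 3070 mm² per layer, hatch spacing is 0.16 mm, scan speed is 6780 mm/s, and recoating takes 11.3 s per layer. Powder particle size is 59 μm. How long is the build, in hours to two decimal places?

10.83 hours

Layers = ⌈276/0.1⌉ = 2760.
Scan path per layer = 3070 / 0.16 = 19187.5 mm.
Per-layer scan time: 19187.5 / 6780 → 2.83 s.
Time per layer = 2.83 + 11.3 = 14.13 s.
2760 layers × 14.13 s/layer = 38998.8 s, i.e. 10.83 hours.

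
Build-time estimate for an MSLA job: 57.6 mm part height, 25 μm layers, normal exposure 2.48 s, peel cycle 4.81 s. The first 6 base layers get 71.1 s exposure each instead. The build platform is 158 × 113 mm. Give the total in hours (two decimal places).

4.78 hours

Layers = ⌈57.6/0.025⌉ = 2304.
Burn-in layers = 6 × (71.1 + 4.81), so 455.46 s.
Remaining layers = 2298 × (2.48 + 4.81), so 16752.42 s.
Sum: 455.46 + 16752.42 = 17207.88 s → 4.78 hours.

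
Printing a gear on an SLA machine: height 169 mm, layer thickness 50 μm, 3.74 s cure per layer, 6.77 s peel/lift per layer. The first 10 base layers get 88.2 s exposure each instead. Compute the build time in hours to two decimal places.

Layers = ⌈169/0.05⌉ = 3380.
Base layers: 10 × (88.2 + 6.77) → 949.7 s.
Normal layers = 3370 × (3.74 + 6.77) = 35418.7 s.
Total = 949.7 + 35418.7 = 36368.4 s = 10.10 hours.

10.10 hours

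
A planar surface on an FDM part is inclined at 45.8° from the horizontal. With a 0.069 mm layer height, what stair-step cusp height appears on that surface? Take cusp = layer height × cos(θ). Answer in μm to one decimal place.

cos(45.8°) = 0.6972, so cusp = 0.069 × 0.6972 = 0.048107 mm → 48.1 μm.

48.1 μm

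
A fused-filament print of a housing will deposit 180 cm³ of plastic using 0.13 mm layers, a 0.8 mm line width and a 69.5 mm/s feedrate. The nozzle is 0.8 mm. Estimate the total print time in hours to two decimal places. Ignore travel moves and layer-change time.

Bead cross-section = 0.13 × 0.8, so 0.104 mm².
Total extruded path = 180000/0.104 = 1730769.2 mm.
Extrusion time: 1730769.2 / 69.5 → 24903.2 s.
24903.2 s = 6.92 hours.

6.92 hours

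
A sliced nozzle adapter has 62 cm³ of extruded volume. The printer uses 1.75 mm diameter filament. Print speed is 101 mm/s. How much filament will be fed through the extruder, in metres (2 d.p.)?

25.78 m

Cross-section of 1.75 mm filament: π·(1.75/2)² = 2.4053 mm².
Length = 62 cm³ / 2.4053 mm² = 62000 / 2.4053 = 25776.41 mm = 25.78 m.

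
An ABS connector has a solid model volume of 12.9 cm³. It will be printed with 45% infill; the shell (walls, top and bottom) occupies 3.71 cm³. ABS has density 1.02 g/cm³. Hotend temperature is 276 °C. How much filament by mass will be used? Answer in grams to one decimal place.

8.0 g

Infill region = 12.9 − 3.71 = 9.19 cm³.
Deposited infill = 0.45 × 9.19 = 4.1355 cm³.
Total printed volume = 3.71 + 4.1355 = 7.8455 cm³.
Mass = 7.8455 × 1.02, so 8.00241 g.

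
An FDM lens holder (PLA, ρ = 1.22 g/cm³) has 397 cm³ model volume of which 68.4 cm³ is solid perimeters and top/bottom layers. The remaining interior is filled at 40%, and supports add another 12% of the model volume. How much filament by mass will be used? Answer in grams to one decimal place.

301.9 g

Volume inside the shell = 397 − 68.4 = 328.6 cm³.
Infill deposited = 0.40 × 328.6, so 131.44 cm³.
Support: 0.12 × 397 → 47.64 cm³.
Total printed volume = 68.4 + 131.44 + 47.64, so 247.48 cm³.
Mass = 247.48 × 1.22 = 301.9256 g.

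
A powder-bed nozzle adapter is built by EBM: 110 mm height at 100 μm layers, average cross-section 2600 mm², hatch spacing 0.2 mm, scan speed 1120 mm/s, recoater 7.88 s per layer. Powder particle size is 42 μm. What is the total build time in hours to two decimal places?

Layers = ⌈110/0.1⌉ = 1100.
Scan path per layer = 2600 / 0.2 = 13000 mm.
Beam time per layer: 13000 / 1120 → 11.6071 s.
Layer cycle: 11.6071 + 7.88 → 19.4871 s.
Total: 1100 × 19.4871 s = 21435.81 s → 5.95 hours.

5.95 hours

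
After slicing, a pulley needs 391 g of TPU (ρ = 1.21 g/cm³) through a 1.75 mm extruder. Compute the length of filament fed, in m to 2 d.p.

Extruded volume: 391/1.21 = 323.1405 cm³ (323140.5 mm³).
Cross-section of 1.75 mm filament: π·(1.75/2)² = 2.4053 mm².
Length = 323140.5 / 2.4053 = 134345.2 mm = 134.35 m.

134.35 m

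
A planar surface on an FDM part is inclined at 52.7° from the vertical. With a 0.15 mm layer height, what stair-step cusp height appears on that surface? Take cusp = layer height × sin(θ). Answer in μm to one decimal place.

119.3 μm

h_c = t·sin θ = 0.15 × 0.7955 = 0.119325 mm (119.3 μm).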